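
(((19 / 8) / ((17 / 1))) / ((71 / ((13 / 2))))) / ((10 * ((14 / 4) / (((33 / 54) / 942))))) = 2717 / 11460899520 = 0.00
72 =72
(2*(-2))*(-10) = 40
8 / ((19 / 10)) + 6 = 194 / 19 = 10.21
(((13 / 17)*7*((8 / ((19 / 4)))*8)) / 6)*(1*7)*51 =81536 / 19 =4291.37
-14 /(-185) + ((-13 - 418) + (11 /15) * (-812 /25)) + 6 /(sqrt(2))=-6309559 /13875 + 3 * sqrt(2)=-450.50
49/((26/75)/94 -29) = -172725/102212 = -1.69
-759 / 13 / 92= -33 / 52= -0.63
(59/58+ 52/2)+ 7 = 1973/58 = 34.02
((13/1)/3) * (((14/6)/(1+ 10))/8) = 91/792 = 0.11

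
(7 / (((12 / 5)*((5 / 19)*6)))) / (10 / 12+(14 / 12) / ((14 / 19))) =0.76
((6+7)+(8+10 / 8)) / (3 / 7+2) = 623 / 68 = 9.16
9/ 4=2.25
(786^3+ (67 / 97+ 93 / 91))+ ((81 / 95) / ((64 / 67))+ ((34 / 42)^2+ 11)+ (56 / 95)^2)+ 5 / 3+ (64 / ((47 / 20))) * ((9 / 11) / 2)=80637873473011888830373 / 166062435739200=485587683.42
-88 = -88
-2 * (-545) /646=545 /323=1.69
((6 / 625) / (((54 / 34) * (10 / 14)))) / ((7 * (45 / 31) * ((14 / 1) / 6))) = 1054 / 2953125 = 0.00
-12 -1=-13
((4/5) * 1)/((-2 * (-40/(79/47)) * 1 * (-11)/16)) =-316/12925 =-0.02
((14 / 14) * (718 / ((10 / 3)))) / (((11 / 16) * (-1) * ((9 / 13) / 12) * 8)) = -37336 / 55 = -678.84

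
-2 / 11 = -0.18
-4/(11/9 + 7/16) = -2.41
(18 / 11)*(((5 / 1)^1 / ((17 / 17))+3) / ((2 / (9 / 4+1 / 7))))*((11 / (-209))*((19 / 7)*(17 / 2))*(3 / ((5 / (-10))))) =61506 / 539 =114.11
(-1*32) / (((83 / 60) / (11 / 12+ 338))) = -7840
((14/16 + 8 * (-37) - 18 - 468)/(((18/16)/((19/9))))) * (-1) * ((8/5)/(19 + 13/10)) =633232/5481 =115.53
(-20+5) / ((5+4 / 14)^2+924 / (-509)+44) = -124705 / 582983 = -0.21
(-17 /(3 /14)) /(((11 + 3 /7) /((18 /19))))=-2499 /380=-6.58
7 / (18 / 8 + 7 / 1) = 28 / 37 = 0.76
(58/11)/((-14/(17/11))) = -493/847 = -0.58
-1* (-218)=218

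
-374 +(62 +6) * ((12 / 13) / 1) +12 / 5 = -20074 / 65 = -308.83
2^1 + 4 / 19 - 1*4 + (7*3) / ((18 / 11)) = 1259 / 114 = 11.04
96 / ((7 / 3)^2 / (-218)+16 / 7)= 1318464 / 31049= 42.46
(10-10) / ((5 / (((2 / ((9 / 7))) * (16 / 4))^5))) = 0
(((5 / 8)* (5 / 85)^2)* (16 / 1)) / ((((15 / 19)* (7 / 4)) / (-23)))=-3496 / 6069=-0.58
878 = 878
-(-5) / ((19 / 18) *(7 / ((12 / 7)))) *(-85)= -91800 / 931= -98.60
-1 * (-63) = 63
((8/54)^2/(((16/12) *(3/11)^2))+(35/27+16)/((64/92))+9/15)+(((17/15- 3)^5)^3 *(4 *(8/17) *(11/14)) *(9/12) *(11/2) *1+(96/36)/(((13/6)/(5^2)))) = -36627373785760121713830161/516130932128906250000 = -70965.28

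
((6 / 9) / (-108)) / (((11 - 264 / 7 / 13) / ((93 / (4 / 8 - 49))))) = 2821 / 1930203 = 0.00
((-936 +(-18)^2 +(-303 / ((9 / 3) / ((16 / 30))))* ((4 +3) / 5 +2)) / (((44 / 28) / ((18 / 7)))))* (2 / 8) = -89454 / 275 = -325.29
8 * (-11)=-88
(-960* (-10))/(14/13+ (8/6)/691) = 129355200/14537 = 8898.34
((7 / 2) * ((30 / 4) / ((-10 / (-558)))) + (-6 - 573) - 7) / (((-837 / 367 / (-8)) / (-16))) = -49319.19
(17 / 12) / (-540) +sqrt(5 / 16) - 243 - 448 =-4477697 / 6480 +sqrt(5) / 4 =-690.44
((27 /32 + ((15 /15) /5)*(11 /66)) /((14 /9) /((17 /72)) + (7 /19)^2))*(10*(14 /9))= 2583677 /1273320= 2.03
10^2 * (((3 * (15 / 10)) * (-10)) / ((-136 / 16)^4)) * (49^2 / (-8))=21609000 / 83521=258.73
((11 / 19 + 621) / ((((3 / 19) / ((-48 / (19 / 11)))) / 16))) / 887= -33256960 / 16853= -1973.36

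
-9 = -9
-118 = -118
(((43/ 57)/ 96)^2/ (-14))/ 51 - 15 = -320687218489/ 21379147776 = -15.00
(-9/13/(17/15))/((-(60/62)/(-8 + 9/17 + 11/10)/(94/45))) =-1577931/187850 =-8.40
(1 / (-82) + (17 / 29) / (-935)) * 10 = -1677 / 13079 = -0.13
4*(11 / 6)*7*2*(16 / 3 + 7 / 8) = 11473 / 18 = 637.39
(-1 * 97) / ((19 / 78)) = -7566 / 19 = -398.21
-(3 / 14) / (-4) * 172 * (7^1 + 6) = 1677 / 14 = 119.79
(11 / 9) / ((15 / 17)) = 187 / 135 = 1.39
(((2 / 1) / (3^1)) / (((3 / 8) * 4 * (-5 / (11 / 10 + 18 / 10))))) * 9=-58 / 25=-2.32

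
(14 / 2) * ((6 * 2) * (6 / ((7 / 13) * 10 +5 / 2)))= 13104 / 205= 63.92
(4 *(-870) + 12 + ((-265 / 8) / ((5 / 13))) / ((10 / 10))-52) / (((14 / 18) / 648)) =-21030921 / 7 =-3004417.29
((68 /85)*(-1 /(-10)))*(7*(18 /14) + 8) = 34 /25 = 1.36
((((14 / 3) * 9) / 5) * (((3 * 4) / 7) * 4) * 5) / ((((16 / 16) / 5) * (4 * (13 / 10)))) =3600 / 13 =276.92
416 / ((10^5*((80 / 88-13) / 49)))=-1001 / 59375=-0.02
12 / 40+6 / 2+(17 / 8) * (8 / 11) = 533 / 110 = 4.85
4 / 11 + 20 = 224 / 11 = 20.36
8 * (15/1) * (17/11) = 2040/11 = 185.45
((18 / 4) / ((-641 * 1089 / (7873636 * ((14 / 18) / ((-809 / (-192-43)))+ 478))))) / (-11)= 13707854613734 / 6211938051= 2206.70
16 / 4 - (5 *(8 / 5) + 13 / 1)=-17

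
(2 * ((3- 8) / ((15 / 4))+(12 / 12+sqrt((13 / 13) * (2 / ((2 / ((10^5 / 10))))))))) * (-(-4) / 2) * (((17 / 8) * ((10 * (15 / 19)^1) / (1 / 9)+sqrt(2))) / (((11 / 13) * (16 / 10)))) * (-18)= -669049875 / 836- 991185 * sqrt(2) / 88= -816227.84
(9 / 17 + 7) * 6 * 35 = 26880 / 17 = 1581.18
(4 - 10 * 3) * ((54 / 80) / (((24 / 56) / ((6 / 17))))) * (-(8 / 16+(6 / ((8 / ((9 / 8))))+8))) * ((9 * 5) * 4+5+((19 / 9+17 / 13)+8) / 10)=25137.47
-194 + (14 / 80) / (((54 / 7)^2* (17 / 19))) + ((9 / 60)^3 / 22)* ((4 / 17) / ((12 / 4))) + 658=930210613 / 2004750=464.00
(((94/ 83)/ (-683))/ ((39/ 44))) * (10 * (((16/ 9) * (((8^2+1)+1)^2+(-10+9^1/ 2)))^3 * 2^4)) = -223191668938648453120/ 1611724959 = -138479997900.59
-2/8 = -1/4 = -0.25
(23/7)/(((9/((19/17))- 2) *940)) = 19/32900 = 0.00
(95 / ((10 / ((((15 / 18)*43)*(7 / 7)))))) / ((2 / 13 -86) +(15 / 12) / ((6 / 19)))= -106210 / 25549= -4.16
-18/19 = -0.95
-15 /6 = -5 /2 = -2.50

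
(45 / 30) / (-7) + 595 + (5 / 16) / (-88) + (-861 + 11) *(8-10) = 22617373 / 9856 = 2294.78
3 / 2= 1.50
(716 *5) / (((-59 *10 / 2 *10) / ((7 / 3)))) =-2506 / 885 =-2.83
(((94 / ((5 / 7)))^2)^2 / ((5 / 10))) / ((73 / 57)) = 468387771.70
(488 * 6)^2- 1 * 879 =8572305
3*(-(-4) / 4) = 3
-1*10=-10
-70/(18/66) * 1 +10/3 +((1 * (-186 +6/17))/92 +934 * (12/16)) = 1044319/2346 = 445.15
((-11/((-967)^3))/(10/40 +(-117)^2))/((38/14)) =308/940746626017129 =0.00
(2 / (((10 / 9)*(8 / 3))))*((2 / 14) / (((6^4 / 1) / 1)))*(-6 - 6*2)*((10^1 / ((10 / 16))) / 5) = -3 / 700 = -0.00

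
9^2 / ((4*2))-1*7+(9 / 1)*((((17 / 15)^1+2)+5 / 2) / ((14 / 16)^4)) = 8606813 / 96040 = 89.62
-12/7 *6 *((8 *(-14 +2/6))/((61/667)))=5250624/427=12296.54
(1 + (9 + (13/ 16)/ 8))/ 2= 5.05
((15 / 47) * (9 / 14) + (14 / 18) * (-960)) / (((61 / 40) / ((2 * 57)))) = -1119871400 / 20069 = -55801.06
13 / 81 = 0.16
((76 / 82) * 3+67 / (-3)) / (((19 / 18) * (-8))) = 7215 / 3116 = 2.32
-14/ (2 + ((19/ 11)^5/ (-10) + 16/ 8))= -3221020/ 566563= -5.69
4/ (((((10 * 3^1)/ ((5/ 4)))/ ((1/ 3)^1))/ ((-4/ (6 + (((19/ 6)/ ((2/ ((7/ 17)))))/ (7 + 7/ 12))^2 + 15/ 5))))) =-48841/ 1979685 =-0.02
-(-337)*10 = 3370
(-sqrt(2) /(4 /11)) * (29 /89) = -1.27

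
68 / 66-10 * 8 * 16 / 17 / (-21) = 6042 / 1309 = 4.62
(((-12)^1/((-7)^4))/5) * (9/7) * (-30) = 648/16807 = 0.04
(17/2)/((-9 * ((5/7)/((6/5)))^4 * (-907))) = 0.01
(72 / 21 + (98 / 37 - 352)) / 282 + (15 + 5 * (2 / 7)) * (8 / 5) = 130733 / 5217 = 25.06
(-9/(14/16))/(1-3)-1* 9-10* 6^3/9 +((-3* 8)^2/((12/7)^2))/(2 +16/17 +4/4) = -91045/469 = -194.13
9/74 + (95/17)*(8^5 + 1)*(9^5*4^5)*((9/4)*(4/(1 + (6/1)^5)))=11396745272602251/889406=12813883954.69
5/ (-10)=-1/ 2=-0.50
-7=-7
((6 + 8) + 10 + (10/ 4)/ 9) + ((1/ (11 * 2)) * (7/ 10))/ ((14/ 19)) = 24.32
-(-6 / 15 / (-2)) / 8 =-1 / 40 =-0.02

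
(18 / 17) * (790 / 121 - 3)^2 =3281922 / 248897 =13.19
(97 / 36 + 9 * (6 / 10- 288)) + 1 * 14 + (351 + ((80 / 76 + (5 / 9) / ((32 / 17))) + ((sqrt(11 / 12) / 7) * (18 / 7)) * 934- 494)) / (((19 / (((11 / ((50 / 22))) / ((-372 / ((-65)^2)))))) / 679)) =53315305902067 / 193380480- 926319251 * sqrt(33) / 8246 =-369617.23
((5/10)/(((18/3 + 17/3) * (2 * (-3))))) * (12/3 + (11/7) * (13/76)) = -2271/74480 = -0.03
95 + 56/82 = 3923/41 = 95.68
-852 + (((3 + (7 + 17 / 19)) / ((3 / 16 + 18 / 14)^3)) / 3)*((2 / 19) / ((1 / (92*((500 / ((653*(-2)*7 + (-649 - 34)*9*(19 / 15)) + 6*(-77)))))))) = -852.32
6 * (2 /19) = 12 /19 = 0.63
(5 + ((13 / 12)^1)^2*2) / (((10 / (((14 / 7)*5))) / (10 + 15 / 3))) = 2645 / 24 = 110.21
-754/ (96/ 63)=-494.81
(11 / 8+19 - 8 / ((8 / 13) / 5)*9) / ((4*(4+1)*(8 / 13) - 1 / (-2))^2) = -763373 / 221778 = -3.44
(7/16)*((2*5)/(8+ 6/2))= 35/88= 0.40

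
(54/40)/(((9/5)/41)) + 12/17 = 31.46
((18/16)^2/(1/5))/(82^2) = 405/430336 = 0.00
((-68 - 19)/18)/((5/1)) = -29/30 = -0.97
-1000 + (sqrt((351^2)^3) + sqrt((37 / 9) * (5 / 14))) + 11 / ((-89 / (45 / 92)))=sqrt(2590) / 42 + 354070007093 / 8188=43242552.15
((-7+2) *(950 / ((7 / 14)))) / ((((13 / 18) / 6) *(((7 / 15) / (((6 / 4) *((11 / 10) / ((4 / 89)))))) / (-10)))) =5650053750 / 91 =62088502.75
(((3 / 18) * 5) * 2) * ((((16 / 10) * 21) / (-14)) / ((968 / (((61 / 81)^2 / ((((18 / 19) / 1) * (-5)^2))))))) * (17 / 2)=-1201883 / 1428985800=-0.00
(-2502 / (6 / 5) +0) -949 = -3034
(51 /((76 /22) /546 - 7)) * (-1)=153153 /21002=7.29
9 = 9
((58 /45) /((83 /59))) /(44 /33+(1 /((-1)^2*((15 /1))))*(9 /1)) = 118 /249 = 0.47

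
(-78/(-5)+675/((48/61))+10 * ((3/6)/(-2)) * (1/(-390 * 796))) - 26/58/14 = 55039844477/63019320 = 873.38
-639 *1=-639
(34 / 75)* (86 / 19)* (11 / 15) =32164 / 21375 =1.50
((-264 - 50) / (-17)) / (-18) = -157 / 153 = -1.03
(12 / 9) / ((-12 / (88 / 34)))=-44 / 153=-0.29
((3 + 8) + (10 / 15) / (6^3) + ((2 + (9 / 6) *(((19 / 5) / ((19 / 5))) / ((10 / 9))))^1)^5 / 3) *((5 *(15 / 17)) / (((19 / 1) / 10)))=39305377889 / 111628800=352.11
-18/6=-3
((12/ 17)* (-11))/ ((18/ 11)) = -242/ 51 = -4.75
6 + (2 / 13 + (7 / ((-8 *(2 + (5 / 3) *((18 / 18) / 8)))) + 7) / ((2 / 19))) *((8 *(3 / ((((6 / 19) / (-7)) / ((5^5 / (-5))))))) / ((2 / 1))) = 7203782884 / 689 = 10455417.83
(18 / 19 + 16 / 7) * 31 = 13330 / 133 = 100.23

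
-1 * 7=-7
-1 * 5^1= -5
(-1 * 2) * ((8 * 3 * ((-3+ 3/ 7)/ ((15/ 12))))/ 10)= 1728/ 175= 9.87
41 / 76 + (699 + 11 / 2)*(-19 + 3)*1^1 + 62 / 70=-29979729 / 2660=-11270.57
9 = 9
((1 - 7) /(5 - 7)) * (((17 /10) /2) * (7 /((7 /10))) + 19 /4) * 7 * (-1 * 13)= -14469 /4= -3617.25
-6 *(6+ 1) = -42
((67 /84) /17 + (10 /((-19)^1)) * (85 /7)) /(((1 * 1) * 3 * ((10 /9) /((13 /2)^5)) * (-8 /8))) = 63909550211 /2894080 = 22082.86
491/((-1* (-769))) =491/769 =0.64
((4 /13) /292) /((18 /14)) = 7 /8541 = 0.00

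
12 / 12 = 1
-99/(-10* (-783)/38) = -209/435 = -0.48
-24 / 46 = -12 / 23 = -0.52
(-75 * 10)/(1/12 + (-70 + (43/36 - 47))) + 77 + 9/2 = 366529/4166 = 87.98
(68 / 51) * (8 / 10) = 16 / 15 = 1.07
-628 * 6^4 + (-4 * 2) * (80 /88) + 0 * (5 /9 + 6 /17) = -8952848 /11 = -813895.27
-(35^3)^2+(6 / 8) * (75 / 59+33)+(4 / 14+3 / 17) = -25812925538833 / 14042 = -1838265598.83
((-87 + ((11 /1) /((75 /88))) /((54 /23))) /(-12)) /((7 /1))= 165043 /170100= 0.97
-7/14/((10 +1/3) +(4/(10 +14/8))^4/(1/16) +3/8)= -58556172/1279243841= -0.05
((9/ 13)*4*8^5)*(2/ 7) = 25926.33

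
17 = 17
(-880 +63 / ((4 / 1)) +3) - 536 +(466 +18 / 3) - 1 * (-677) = -993 / 4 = -248.25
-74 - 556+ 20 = -610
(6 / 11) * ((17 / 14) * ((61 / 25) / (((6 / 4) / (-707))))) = -209474 / 275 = -761.72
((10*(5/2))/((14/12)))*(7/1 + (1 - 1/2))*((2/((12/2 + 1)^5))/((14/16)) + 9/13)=1191430125/10706059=111.29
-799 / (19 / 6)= -4794 / 19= -252.32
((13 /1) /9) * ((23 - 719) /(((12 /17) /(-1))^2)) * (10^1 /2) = -544765 /54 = -10088.24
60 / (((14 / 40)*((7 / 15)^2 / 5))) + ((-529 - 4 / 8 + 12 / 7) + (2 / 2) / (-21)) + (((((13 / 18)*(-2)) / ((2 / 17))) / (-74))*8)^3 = 86388852476369 / 25331261382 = 3410.37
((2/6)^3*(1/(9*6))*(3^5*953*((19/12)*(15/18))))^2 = 8196586225/186624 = 43920.32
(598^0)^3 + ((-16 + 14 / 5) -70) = -411 / 5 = -82.20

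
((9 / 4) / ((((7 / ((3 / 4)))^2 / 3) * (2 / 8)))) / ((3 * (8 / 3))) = 243 / 6272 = 0.04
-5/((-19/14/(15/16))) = 525/152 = 3.45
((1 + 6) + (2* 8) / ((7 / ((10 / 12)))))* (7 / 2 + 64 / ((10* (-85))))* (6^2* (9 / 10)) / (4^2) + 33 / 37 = 32450979 / 518000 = 62.65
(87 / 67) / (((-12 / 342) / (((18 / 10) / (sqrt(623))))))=-44631 * sqrt(623) / 417410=-2.67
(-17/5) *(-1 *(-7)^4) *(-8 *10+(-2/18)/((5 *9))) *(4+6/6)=-1322511617/405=-3265460.78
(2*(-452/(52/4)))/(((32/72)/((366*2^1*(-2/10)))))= 1488888/65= 22905.97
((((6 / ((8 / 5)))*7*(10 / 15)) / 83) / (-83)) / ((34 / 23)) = -805 / 468452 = -0.00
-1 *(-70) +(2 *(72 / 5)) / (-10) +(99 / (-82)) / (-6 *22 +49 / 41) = 67.13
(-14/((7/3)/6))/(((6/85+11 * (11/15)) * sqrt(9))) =-612/415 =-1.47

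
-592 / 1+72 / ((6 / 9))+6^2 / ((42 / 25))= -3238 / 7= -462.57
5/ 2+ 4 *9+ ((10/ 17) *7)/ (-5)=1281/ 34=37.68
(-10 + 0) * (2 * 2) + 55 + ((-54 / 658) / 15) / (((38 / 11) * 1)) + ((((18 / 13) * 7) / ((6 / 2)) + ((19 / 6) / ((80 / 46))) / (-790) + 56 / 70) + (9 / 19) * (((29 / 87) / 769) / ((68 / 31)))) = 3832447158060397 / 201421787330400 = 19.03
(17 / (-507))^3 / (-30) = 4913 / 3909715290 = 0.00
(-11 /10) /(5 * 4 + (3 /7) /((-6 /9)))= -77 /1355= -0.06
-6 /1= -6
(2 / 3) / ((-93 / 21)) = -14 / 93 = -0.15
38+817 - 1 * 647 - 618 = -410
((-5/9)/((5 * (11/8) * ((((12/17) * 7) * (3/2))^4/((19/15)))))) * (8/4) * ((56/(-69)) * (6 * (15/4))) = 6347596/5124213171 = 0.00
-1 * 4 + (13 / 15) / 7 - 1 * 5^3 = -13532 / 105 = -128.88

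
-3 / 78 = -1 / 26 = -0.04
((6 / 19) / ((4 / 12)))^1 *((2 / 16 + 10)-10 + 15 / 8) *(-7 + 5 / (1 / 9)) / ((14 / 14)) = 72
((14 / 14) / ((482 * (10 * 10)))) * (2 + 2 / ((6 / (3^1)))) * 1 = 3 / 48200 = 0.00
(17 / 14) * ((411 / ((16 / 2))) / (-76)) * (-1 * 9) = 62883 / 8512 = 7.39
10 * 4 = 40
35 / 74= 0.47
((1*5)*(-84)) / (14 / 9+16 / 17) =-32130 / 191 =-168.22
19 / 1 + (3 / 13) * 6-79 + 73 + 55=69.38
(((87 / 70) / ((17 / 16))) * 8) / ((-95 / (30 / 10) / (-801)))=13379904 / 56525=236.71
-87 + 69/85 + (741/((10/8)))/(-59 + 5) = -74332/765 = -97.17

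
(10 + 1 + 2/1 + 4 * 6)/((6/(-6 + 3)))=-37/2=-18.50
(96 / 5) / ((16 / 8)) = 48 / 5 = 9.60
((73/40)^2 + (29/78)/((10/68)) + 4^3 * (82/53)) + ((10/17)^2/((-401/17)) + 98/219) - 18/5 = 101.71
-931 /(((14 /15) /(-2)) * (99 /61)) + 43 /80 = 3246619 /2640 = 1229.78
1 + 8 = 9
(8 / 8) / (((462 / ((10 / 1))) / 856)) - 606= -135706 / 231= -587.47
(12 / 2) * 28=168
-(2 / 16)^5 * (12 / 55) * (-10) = 3 / 45056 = 0.00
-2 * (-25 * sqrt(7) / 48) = 25 * sqrt(7) / 24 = 2.76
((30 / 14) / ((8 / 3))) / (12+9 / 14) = 15 / 236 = 0.06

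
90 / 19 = 4.74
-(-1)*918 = 918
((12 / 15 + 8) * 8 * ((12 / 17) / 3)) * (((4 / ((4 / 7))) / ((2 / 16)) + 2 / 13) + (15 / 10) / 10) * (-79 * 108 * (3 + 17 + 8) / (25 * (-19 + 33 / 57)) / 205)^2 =541655255169312768 / 90698486328125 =5972.04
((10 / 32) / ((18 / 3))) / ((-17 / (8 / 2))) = -5 / 408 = -0.01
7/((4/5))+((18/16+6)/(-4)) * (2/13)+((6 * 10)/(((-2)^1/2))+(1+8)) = -8845/208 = -42.52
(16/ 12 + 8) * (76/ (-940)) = -532/ 705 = -0.75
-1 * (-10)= 10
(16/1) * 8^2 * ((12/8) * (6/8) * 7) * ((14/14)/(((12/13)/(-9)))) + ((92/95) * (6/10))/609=-7581319108/96425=-78624.00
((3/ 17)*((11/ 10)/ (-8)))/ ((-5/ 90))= 297/ 680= 0.44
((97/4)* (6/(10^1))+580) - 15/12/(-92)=1093997/1840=594.56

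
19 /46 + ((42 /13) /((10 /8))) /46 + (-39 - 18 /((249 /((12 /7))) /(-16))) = -2760469 /75530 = -36.55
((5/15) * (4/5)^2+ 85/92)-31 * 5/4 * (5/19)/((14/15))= -17965823/1835400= -9.79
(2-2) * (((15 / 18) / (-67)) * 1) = 0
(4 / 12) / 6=1 / 18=0.06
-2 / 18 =-1 / 9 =-0.11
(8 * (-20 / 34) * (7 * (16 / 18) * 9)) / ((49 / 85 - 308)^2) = -272000 / 97547023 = -0.00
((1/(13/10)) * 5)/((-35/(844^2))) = -7123360/91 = -78278.68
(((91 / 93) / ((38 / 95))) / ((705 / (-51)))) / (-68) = 91 / 34968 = 0.00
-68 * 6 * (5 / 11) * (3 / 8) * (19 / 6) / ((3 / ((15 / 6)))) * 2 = -8075 / 22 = -367.05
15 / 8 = 1.88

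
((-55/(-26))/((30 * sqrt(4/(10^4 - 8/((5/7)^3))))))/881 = 11 * sqrt(173230)/1145300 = 0.00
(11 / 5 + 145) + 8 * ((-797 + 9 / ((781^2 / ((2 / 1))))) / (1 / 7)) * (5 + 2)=-952383310744 / 3049805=-312276.79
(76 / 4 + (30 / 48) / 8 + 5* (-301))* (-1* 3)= 285297 / 64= 4457.77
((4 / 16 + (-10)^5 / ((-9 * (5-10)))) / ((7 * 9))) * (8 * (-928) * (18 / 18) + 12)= 148223323 / 567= 261416.80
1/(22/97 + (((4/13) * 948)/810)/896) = 19066320/4331983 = 4.40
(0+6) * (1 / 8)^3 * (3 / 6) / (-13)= -3 / 6656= -0.00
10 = 10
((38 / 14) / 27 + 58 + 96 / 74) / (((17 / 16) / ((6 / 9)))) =13291808 / 356643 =37.27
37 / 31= 1.19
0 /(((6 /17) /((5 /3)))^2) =0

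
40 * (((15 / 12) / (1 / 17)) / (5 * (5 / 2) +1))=1700 / 27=62.96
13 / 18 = 0.72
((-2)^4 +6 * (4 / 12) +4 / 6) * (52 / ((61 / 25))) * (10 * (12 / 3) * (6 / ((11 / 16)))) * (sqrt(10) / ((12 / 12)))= 93184000 * sqrt(10) / 671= 439156.01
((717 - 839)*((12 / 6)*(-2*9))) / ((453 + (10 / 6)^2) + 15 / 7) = 276696 / 28849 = 9.59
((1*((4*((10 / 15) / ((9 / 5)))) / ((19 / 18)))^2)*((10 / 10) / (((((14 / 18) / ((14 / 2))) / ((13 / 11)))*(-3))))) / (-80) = 1040 / 11913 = 0.09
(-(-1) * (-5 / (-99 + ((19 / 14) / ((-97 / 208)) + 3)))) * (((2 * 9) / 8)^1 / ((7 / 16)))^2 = 15714 / 11753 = 1.34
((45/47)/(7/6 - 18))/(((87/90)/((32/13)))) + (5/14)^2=-6062725/350765324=-0.02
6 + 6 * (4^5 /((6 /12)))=12294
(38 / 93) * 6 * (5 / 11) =380 / 341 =1.11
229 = 229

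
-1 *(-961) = 961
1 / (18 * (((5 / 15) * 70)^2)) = 1 / 9800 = 0.00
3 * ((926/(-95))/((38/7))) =-9723/1805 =-5.39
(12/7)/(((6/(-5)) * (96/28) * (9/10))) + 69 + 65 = 7211/54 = 133.54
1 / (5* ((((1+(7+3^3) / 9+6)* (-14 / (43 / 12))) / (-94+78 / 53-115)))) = 1418871 / 1439480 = 0.99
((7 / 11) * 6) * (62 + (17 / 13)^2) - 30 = 396444 / 1859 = 213.26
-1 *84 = -84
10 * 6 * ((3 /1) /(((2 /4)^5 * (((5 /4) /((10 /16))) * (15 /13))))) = 2496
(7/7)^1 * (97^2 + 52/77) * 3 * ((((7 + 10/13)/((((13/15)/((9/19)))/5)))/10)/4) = 29637513225/1977976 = 14983.76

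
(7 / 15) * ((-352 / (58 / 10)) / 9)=-2464 / 783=-3.15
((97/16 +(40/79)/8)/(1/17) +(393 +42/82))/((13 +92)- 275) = -25790247/8810080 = -2.93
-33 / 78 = -11 / 26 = -0.42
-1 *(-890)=890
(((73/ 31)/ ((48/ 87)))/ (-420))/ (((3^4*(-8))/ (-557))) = -1179169/ 134991360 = -0.01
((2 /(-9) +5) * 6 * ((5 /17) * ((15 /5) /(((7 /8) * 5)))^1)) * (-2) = -1376 /119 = -11.56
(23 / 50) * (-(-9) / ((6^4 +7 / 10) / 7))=1449 / 64835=0.02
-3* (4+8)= -36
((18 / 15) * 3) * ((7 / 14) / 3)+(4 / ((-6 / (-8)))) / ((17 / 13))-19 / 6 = 257 / 170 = 1.51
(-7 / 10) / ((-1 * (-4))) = -7 / 40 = -0.18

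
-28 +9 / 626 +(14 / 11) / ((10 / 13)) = -906579 / 34430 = -26.33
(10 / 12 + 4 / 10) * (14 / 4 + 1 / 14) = 185 / 42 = 4.40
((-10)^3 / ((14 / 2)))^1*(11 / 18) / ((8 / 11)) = -15125 / 126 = -120.04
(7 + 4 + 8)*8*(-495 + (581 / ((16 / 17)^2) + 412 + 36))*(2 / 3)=987221 / 16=61701.31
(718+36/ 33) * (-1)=-7910/ 11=-719.09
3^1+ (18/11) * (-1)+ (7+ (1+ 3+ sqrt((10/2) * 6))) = 17.84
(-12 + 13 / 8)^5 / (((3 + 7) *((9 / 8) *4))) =-3939040643 / 1474560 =-2671.33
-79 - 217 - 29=-325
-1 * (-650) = 650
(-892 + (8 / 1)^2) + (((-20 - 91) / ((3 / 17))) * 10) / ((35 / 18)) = -28440 / 7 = -4062.86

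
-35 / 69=-0.51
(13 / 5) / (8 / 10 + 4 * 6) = 13 / 124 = 0.10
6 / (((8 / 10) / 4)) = 30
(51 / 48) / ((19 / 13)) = 221 / 304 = 0.73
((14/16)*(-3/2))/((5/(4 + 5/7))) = -99/80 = -1.24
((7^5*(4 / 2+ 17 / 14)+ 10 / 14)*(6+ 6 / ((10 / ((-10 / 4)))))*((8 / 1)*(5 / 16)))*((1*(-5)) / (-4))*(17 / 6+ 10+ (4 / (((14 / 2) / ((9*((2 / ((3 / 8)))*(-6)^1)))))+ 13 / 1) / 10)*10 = -3460186875 / 196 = -17654014.67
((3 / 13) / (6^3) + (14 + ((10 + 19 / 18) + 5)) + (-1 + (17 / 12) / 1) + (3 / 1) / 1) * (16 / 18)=31331 / 1053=29.75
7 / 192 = 0.04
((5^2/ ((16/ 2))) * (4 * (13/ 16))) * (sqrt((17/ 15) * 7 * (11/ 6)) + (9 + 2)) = 65 * sqrt(13090)/ 192 + 3575/ 32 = 150.45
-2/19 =-0.11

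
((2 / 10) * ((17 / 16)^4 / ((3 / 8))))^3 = 582622237229761 / 1855425871872000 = 0.31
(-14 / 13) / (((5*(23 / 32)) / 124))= -37.16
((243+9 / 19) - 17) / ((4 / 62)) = 133393 / 38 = 3510.34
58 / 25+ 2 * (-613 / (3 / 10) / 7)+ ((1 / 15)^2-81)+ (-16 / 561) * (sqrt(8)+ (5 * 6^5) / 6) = -249550418 / 294525-32 * sqrt(2) / 561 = -847.38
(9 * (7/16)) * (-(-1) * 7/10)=441/160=2.76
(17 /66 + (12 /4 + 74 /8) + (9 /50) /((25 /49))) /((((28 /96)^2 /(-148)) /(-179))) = 1349160415296 /336875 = 4004928.88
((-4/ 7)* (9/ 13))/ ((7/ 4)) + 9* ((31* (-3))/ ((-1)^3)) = 533025/ 637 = 836.77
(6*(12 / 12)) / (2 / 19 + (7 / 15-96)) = -1710 / 27197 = -0.06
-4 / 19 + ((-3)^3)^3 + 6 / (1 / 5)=-373411 / 19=-19653.21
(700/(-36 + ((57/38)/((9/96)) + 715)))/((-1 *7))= -20/139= -0.14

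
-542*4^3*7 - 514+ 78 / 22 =-2676591 / 11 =-243326.45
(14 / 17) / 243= 14 / 4131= 0.00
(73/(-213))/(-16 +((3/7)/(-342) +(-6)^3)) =19418/13144727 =0.00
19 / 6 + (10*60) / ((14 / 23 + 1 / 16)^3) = 179696030437 / 90415338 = 1987.45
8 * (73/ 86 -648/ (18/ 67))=-19289.21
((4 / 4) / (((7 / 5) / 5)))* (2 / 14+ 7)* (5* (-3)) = -18750 / 49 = -382.65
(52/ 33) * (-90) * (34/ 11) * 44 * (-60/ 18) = 707200/ 11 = 64290.91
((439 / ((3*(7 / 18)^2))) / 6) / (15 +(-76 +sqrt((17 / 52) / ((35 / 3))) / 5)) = -2.65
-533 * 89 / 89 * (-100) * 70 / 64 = 466375 / 8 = 58296.88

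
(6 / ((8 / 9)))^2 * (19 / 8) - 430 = -41189 / 128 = -321.79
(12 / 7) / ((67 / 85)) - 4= -856 / 469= -1.83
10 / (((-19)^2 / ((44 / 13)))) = 440 / 4693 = 0.09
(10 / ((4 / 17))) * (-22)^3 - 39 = -452579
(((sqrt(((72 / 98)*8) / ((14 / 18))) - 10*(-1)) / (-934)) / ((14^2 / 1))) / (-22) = 9*sqrt(14) / 49335748+ 5 / 2013704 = 0.00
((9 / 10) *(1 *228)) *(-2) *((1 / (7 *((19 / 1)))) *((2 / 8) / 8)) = -27 / 280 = -0.10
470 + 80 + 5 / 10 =1101 / 2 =550.50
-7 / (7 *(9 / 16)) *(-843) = 4496 / 3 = 1498.67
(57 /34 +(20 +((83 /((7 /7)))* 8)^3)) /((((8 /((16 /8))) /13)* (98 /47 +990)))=6081691656963 /6341408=959044.37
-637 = -637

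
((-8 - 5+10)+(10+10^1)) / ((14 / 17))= 20.64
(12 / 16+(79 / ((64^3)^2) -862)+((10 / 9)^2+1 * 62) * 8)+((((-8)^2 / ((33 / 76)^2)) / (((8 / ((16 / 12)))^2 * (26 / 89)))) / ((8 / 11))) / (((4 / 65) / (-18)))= -816598884993133835 / 61229053771776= -13336.79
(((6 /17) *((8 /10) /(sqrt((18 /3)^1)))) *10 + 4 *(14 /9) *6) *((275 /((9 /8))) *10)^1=176000 *sqrt(6) /153 + 2464000 /27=94076.97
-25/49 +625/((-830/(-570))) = 1743550/4067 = 428.71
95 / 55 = 1.73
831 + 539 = 1370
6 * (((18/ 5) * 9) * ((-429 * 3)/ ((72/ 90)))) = -312741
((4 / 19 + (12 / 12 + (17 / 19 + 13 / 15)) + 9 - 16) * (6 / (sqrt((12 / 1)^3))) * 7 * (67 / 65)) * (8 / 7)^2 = -5.48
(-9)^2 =81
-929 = -929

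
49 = 49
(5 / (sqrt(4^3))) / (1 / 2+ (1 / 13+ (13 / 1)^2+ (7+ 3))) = 65 / 18676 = 0.00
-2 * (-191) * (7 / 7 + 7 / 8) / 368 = 2865 / 1472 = 1.95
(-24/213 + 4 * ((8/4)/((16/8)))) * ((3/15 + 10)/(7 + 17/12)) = 168912/35855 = 4.71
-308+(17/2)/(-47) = -28969/94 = -308.18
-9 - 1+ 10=0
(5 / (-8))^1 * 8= -5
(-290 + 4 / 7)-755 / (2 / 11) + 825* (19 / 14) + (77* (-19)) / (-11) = -22325 / 7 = -3189.29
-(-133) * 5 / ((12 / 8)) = 1330 / 3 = 443.33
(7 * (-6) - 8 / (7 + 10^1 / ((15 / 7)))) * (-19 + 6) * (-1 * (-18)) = 349596 / 35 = 9988.46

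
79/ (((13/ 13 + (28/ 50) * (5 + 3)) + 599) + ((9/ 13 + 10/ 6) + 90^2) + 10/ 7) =0.01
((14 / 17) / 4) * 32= 6.59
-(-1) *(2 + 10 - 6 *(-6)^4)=-7764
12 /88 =3 /22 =0.14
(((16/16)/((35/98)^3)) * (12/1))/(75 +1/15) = 49392/14075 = 3.51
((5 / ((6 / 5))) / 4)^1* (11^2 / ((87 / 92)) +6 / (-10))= 276995 / 2088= 132.66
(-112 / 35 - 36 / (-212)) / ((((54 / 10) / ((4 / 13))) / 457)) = -1467884 / 18603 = -78.91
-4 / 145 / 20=-1 / 725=-0.00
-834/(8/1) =-417/4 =-104.25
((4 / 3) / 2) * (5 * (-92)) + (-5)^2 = -845 / 3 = -281.67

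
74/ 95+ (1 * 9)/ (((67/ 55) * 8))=86689/ 50920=1.70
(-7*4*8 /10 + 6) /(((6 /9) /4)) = -492 /5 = -98.40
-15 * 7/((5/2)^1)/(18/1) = -2.33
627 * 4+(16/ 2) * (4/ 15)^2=564428/ 225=2508.57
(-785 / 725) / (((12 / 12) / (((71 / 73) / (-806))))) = 11147 / 8531510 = 0.00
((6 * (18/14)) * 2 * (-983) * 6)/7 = -636984/49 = -12999.67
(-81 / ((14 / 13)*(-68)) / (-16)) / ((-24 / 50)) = 8775 / 60928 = 0.14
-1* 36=-36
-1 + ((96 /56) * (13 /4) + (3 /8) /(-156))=13305 /2912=4.57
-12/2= -6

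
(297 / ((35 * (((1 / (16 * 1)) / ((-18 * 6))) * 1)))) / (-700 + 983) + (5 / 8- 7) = -4610883 / 79240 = -58.19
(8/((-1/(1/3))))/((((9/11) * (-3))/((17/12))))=374/243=1.54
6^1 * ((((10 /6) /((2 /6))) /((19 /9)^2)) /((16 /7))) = 8505 /2888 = 2.94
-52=-52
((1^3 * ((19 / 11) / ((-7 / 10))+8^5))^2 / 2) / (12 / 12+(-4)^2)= 3182628259458 / 100793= 31575885.82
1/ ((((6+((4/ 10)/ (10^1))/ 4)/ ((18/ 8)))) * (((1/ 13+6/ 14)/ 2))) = 20475/ 13823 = 1.48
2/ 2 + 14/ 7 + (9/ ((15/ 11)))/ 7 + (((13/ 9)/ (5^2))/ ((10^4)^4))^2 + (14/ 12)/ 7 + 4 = 287381250000000000000000000000000001183/ 35437500000000000000000000000000000000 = 8.11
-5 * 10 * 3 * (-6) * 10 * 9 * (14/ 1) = 1134000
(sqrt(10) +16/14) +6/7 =2 +sqrt(10) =5.16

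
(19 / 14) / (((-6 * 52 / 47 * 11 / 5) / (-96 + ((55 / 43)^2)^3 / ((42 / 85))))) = 103297245274377995 / 12756611774690784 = 8.10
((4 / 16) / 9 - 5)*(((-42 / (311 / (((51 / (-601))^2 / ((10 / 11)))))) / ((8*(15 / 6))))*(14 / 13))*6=250947081 / 146033564300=0.00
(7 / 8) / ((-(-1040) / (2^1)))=7 / 4160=0.00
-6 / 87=-2 / 29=-0.07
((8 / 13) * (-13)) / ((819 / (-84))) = 0.82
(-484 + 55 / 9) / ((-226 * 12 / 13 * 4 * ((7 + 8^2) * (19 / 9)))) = 0.00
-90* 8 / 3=-240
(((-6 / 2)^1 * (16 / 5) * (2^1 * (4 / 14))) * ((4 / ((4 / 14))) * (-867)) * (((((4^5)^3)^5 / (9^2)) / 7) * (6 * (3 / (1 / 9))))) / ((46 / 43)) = 20432340953000021885081840343185905220922307925508096 / 805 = 25381790003726735260971230000000000000000000000000.00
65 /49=1.33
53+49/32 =1745/32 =54.53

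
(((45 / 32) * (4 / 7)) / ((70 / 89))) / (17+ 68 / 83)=22161 / 386512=0.06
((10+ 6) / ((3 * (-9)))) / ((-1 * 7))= 16 / 189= 0.08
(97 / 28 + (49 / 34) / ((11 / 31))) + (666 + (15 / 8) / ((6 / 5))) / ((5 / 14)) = 98264053 / 52360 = 1876.70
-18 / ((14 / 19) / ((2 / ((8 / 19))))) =-3249 / 28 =-116.04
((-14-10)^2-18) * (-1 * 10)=-5580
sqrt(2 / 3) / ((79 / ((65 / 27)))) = 65 *sqrt(6) / 6399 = 0.02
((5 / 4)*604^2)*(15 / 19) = 6840300 / 19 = 360015.79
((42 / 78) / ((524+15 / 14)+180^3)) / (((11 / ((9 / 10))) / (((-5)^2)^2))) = 55125 / 11676715193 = 0.00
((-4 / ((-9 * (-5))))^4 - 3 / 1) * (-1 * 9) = 12301619 / 455625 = 27.00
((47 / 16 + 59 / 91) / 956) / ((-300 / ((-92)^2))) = -2761909 / 26098800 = -0.11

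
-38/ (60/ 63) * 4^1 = -798/ 5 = -159.60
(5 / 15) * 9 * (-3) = -9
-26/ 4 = -13/ 2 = -6.50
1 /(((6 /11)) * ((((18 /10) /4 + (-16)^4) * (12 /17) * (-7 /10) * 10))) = -935 /165151854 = -0.00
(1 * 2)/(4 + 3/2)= 4/11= 0.36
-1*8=-8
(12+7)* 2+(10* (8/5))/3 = 130/3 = 43.33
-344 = -344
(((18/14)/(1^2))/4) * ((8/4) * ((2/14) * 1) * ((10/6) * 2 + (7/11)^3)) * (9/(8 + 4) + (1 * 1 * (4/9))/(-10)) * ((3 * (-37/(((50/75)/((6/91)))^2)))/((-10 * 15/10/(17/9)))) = 0.03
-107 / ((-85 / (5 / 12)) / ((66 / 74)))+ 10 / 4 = 7467 / 2516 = 2.97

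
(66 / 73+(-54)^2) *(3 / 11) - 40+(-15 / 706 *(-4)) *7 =756.11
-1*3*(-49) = 147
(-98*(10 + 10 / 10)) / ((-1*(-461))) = -2.34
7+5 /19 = 138 /19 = 7.26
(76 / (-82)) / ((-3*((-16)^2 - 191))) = 38 / 7995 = 0.00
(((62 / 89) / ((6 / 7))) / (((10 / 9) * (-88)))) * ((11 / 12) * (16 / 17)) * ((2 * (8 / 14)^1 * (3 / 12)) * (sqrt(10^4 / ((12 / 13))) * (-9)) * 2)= 930 * sqrt(39) / 1513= 3.84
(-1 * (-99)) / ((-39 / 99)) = -251.31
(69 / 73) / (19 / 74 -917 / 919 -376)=-4692414 / 1870307669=-0.00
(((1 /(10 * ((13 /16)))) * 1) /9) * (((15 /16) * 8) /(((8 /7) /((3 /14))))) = 1 /52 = 0.02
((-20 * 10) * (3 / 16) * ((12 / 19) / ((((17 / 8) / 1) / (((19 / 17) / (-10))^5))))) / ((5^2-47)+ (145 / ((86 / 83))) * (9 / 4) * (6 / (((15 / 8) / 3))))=50434227 / 778629700802000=0.00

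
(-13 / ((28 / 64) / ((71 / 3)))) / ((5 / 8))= -1125.18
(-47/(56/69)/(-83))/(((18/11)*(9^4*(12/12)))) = 11891/182973168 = 0.00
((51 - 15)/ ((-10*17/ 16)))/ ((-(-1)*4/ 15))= -216/ 17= -12.71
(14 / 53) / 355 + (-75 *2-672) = -15465916 / 18815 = -822.00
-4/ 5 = -0.80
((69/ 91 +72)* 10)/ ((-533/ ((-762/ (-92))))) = -12613005/ 1115569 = -11.31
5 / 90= 1 / 18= 0.06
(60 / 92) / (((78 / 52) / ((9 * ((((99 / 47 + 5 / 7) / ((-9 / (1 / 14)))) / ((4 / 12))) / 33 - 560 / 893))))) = -2.46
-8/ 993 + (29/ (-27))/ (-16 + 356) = -34079/ 3038580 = -0.01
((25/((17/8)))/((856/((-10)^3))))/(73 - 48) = -1000/1819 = -0.55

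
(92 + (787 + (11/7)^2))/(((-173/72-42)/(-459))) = 1427409216/156653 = 9111.92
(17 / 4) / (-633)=-17 / 2532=-0.01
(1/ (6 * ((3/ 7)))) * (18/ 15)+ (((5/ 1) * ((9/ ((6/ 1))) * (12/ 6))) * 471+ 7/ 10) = 42397/ 6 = 7066.17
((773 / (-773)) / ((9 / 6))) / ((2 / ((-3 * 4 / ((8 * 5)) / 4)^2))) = -3 / 1600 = -0.00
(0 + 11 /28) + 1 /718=3963 /10052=0.39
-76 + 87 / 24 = -579 / 8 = -72.38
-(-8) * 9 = 72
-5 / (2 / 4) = -10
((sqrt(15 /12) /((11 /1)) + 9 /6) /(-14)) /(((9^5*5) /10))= -1 /275562 - sqrt(5) /9093546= -0.00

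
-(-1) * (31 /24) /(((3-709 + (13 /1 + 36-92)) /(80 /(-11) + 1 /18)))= 44299 /3559248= 0.01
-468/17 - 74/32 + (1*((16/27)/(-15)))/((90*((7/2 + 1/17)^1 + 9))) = -63167176759/2116724400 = -29.84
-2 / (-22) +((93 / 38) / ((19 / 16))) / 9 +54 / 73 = 921505 / 869649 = 1.06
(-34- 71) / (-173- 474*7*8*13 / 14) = 105 / 24821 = 0.00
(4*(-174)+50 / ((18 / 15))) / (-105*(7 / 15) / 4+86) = -7852 / 885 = -8.87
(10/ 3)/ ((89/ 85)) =850/ 267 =3.18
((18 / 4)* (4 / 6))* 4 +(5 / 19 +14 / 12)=1531 / 114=13.43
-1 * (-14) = 14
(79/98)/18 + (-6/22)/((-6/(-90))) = -78511/19404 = -4.05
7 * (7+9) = 112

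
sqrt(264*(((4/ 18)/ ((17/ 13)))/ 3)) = 3.87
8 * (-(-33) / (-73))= -264 / 73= -3.62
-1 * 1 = -1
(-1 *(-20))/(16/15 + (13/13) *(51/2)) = 600/797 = 0.75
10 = 10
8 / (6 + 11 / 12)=96 / 83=1.16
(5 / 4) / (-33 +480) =5 / 1788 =0.00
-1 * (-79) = 79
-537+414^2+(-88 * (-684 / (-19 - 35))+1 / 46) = 23424721 / 138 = 169744.36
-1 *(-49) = 49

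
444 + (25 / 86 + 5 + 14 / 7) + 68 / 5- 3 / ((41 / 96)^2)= 324148303 / 722830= 448.44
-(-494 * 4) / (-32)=-247 / 4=-61.75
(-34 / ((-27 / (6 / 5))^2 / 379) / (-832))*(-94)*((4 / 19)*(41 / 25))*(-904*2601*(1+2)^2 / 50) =1621832965108 / 3859375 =420232.02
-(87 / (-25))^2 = -7569 / 625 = -12.11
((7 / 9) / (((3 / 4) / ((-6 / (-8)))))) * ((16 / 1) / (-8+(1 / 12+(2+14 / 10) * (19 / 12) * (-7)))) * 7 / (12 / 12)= -980 / 513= -1.91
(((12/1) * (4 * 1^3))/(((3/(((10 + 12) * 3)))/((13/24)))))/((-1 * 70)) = -286/35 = -8.17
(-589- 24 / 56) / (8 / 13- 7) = 53638 / 581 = 92.32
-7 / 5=-1.40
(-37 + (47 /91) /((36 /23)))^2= 14431457161 /10732176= 1344.69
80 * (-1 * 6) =-480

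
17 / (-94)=-17 / 94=-0.18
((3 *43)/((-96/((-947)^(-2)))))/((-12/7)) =301/344374656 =0.00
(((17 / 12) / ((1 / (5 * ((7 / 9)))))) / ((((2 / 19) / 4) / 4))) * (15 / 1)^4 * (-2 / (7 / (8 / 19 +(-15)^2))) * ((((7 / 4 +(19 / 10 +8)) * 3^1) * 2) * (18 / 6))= -572567501250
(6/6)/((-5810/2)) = -1/2905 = -0.00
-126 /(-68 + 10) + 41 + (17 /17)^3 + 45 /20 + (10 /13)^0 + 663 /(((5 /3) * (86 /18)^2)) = 69545389 /1072420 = 64.85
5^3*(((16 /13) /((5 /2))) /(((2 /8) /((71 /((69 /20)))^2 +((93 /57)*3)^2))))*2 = 4922229049600 /22343373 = 220299.28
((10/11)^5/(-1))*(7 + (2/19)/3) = -40100000/9179907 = -4.37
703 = 703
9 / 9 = 1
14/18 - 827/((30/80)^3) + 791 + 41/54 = -89339/6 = -14889.83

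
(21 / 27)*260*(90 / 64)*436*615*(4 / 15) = 20333950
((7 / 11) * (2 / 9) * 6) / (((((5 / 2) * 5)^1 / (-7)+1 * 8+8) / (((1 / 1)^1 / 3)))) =392 / 19701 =0.02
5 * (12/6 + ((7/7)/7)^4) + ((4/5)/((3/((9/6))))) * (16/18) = 1119091/108045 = 10.36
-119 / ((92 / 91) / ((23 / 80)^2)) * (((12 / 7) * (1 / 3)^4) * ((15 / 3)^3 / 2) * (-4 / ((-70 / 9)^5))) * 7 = -11116521 / 878080000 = -0.01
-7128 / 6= -1188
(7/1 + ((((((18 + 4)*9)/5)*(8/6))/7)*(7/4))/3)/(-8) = -57/40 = -1.42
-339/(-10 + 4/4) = 113/3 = 37.67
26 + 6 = 32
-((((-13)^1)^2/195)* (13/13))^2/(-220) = 169/49500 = 0.00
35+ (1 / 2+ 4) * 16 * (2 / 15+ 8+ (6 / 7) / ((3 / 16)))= 33241 / 35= 949.74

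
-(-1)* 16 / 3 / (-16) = -1 / 3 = -0.33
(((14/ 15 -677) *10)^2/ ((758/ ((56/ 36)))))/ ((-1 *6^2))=-2605.51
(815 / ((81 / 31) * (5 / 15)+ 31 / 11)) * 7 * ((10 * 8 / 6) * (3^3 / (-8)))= -87543225 / 1258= -69589.21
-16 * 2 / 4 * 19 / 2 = -76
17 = 17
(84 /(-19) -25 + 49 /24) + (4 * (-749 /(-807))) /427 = -68267103 /2494168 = -27.37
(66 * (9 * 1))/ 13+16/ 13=610/ 13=46.92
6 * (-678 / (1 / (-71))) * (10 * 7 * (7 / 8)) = 17690715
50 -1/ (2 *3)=299/ 6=49.83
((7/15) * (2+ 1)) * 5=7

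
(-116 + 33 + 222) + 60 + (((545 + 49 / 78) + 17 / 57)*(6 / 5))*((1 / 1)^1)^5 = 1054828 / 1235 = 854.11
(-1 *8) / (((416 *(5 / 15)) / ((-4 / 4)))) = 3 / 52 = 0.06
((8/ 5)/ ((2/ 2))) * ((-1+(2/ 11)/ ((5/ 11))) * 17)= -408/ 25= -16.32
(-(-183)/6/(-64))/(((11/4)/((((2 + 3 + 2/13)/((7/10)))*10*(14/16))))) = -102175/9152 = -11.16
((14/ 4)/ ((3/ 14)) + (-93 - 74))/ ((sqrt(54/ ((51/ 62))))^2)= -1921/ 837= -2.30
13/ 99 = 0.13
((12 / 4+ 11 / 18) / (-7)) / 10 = -13 / 252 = -0.05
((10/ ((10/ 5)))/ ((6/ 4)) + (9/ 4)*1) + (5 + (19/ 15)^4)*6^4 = 73663507/ 7500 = 9821.80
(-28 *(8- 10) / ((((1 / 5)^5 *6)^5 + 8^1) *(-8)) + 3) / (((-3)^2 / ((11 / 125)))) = 55730342864990490983 / 2682209014892586873000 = 0.02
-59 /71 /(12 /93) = -1829 /284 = -6.44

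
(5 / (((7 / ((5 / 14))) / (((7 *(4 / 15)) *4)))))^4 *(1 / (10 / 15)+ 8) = 24320000 / 194481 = 125.05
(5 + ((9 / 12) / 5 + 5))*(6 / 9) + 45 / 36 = 481 / 60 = 8.02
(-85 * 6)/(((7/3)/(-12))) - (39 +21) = 17940/7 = 2562.86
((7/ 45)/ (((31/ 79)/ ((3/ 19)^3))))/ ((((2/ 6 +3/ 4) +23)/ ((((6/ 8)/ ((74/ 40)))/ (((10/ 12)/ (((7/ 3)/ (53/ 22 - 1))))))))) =18394992/ 352414494035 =0.00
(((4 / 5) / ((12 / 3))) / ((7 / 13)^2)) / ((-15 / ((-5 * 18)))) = 4.14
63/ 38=1.66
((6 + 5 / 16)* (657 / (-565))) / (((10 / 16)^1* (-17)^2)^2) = -265428 / 1179734125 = -0.00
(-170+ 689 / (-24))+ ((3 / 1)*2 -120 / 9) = -4945 / 24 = -206.04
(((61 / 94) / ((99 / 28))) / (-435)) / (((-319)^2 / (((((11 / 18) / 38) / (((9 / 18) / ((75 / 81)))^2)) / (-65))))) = 21350 / 6068871990840087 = 0.00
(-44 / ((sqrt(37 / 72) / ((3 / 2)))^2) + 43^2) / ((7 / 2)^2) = 35020 / 259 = 135.21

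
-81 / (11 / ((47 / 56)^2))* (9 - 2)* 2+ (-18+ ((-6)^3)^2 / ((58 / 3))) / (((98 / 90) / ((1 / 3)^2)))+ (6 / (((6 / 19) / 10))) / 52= 1140856049 / 6502496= 175.45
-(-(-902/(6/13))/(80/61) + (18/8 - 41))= -348343/240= -1451.43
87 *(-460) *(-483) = 19329660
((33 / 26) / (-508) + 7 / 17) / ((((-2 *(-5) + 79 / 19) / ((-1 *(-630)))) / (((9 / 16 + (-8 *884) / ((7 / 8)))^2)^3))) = 43210567270690355380004659437149654640839025 / 8515660954891976704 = 5074247025519170903677604.00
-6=-6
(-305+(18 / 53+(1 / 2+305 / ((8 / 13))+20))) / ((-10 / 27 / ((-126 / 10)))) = 152513361 / 21200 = 7194.03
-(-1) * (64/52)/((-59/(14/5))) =-224/3835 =-0.06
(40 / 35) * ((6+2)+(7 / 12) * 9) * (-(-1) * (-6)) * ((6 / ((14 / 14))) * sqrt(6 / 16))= -333.83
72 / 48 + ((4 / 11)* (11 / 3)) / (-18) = 77 / 54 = 1.43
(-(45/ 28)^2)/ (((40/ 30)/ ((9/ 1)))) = -54675/ 3136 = -17.43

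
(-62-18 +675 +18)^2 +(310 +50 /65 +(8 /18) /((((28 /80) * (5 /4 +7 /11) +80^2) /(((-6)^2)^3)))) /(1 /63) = 9654563551099 /24407851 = 395551.56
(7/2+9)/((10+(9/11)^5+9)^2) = 648435615025/19456546568648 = 0.03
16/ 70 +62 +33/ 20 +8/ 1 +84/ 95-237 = -164.24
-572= -572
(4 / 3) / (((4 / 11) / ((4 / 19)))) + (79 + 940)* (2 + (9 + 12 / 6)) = 755123 / 57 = 13247.77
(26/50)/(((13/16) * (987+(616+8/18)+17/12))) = 576/1444375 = 0.00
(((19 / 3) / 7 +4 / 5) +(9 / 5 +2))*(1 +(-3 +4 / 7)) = -1156 / 147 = -7.86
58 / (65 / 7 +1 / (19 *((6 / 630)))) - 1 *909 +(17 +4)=-870823 / 985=-884.08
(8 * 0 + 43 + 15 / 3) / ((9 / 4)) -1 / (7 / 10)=19.90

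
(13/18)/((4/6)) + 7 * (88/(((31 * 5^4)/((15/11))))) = 52391/46500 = 1.13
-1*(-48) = 48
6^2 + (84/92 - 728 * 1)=-15895/23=-691.09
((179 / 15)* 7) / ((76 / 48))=5012 / 95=52.76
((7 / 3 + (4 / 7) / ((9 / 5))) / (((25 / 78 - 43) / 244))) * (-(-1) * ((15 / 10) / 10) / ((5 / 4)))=-1059448 / 582575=-1.82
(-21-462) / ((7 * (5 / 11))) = -759 / 5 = -151.80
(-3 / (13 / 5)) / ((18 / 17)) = -1.09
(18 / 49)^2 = 324 / 2401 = 0.13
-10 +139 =129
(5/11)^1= 5/11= 0.45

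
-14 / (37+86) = -14 / 123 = -0.11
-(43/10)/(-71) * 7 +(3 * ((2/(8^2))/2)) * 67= 80987/22720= 3.56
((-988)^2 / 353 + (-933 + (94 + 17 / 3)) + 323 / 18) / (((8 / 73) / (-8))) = -904441603 / 6354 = -142342.08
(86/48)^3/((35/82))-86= -72.53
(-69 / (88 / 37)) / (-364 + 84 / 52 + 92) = 0.11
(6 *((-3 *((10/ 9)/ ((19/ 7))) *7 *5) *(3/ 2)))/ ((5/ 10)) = -14700/ 19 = -773.68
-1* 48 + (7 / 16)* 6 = -363 / 8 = -45.38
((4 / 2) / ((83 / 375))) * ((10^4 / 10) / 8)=93750 / 83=1129.52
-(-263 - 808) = 1071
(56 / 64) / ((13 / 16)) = 14 / 13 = 1.08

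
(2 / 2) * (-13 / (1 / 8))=-104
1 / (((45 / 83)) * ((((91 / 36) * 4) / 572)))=3652 / 35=104.34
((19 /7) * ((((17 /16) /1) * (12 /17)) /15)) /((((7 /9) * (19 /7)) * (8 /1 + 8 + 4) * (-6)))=-3 /5600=-0.00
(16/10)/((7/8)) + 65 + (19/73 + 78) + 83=582767/2555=228.09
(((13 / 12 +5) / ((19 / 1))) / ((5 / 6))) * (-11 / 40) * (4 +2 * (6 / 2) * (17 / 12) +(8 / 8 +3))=-26499 / 15200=-1.74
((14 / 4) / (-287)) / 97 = -1 / 7954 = -0.00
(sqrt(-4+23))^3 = 19 * sqrt(19) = 82.82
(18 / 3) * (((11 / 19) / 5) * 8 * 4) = 2112 / 95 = 22.23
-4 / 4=-1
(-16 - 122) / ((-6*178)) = 0.13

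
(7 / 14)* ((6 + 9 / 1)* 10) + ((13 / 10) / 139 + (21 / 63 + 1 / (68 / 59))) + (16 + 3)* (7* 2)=48518581 / 141780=342.21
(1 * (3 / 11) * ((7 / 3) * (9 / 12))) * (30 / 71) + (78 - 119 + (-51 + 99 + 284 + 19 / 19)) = 456419 / 1562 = 292.20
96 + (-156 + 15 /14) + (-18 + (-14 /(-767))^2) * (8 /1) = -1671307097 /8236046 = -202.93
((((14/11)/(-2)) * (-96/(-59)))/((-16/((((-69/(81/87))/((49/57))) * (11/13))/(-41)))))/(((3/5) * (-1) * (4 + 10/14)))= -0.04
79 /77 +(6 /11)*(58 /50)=3193 /1925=1.66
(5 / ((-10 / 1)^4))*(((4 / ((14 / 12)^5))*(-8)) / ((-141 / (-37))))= -191808 / 98741125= -0.00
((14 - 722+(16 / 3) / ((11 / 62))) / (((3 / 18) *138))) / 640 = -5593 / 121440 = -0.05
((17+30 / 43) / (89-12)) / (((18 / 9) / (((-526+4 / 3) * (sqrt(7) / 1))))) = -598907 * sqrt(7) / 9933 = -159.52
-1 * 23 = -23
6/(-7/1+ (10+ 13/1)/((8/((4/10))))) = -40/39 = -1.03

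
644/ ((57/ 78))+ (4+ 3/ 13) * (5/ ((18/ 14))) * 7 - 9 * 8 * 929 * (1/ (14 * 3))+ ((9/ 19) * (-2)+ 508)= -1386247/ 15561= -89.08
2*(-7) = -14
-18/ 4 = -9/ 2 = -4.50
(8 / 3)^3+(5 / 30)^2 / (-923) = 18.96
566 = 566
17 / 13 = 1.31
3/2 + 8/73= 235/146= 1.61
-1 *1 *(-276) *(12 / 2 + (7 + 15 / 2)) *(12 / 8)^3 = 76383 / 4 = 19095.75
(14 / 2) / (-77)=-1 / 11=-0.09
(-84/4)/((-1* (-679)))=-3/97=-0.03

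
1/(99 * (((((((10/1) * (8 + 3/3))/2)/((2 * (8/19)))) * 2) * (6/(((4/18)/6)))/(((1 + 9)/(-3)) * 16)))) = -128/4113747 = -0.00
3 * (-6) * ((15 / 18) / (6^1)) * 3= -15 / 2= -7.50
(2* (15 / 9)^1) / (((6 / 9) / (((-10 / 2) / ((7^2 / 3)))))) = -75 / 49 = -1.53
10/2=5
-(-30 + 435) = -405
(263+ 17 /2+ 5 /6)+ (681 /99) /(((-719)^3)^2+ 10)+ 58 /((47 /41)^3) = 49044500512146568160776822 /157782779116100289741623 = 310.84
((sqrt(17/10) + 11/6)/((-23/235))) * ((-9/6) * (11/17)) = 1551 * sqrt(170)/1564 + 28435/1564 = 31.11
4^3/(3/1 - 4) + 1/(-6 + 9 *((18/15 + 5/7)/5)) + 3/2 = -56225/894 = -62.89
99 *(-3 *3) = -891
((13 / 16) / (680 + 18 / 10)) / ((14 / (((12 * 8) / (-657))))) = -0.00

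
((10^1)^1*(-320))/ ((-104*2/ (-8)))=-1600/ 13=-123.08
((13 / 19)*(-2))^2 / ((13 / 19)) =52 / 19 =2.74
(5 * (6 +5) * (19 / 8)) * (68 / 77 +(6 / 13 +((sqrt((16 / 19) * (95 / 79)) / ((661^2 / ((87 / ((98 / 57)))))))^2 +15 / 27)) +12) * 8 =61538744485948719804305 / 4236536486350658763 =14525.72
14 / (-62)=-7 / 31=-0.23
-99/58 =-1.71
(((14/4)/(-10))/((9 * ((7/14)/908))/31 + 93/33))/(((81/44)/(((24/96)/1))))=-1702954/100976625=-0.02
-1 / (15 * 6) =-1 / 90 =-0.01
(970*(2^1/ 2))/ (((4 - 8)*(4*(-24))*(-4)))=-485/ 768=-0.63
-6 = -6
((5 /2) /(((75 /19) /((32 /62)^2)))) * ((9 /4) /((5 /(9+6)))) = 5472 /4805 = 1.14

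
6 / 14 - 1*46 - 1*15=-424 / 7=-60.57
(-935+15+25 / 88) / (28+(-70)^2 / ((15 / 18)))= -80935 / 519904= -0.16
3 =3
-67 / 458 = -0.15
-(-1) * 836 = 836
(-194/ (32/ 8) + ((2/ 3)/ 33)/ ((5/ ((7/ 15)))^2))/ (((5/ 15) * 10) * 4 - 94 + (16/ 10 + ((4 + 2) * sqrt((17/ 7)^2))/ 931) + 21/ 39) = 4576347061559/ 7408288626750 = 0.62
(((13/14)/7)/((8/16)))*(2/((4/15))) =195/98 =1.99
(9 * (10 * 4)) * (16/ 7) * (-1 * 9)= -51840/ 7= -7405.71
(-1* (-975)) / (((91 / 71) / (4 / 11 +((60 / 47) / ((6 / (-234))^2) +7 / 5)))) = 5350409835 / 3619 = 1478422.17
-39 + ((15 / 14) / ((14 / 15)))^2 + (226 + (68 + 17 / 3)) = 30193187 / 115248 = 261.98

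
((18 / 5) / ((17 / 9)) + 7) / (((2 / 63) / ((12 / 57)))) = 95382 / 1615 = 59.06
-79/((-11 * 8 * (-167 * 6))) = -79/88176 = -0.00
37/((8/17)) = 629/8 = 78.62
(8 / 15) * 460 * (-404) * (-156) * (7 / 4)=27058304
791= 791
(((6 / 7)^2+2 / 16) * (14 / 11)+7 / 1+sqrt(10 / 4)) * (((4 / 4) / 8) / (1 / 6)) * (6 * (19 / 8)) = 171 * sqrt(10) / 32+426303 / 4928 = 103.40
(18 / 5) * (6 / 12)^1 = 9 / 5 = 1.80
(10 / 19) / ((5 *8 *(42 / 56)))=1 / 57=0.02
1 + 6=7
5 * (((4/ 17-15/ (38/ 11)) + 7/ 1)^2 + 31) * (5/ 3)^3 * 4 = 10268723125/ 2816883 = 3645.42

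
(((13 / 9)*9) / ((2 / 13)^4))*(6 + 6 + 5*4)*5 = 3712930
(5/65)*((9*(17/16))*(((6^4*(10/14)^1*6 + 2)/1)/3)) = 991797/728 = 1362.36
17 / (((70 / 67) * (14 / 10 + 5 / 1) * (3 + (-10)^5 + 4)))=-1139 / 44796864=-0.00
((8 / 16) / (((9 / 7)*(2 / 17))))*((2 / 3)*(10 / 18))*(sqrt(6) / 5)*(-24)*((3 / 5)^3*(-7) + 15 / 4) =-44387*sqrt(6) / 3375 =-32.21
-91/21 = -13/3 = -4.33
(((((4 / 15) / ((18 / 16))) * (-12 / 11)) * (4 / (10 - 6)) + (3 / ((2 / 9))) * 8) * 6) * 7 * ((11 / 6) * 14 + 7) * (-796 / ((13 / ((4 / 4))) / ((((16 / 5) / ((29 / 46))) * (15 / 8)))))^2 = 392413348382519296 / 7817095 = 50199383323.67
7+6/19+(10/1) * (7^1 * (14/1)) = 18759/19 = 987.32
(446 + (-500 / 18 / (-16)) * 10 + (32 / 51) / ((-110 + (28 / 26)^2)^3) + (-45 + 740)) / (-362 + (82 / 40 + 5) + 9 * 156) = 1.10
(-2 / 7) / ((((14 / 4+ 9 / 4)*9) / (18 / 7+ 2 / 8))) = -158 / 10143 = -0.02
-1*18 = -18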